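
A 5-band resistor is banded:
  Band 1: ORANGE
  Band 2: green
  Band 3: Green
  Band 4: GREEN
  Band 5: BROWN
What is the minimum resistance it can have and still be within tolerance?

35145000 Ω

Orange → 3 (first significant figure)
Green → 5 (second significant figure)
Green → 5 (third significant figure)
Green → ×10^5 multiplier
Brown → ±1% tolerance
355 × 100000 = 35500000 Ω
Minimum = 35500000 × (1 − 1/100) = 35145000 Ω.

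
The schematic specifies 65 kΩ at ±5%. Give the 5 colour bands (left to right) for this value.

65000 Ω = 650 × 10^2.
6 → blue
5 → green
0 → black
Multiplier 10^2 → red.
±5% tolerance → gold.

blue, green, black, red, gold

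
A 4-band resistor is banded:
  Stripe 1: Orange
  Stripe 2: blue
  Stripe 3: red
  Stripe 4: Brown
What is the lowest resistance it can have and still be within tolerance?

3564 Ω

Orange → 3 (first significant figure)
Blue → 6 (second significant figure)
Red → ×10^2 multiplier
Brown → ±1% tolerance
36 × 100 = 3600 Ω
Lowest = 3600 × (1 − 1/100) = 3564 Ω.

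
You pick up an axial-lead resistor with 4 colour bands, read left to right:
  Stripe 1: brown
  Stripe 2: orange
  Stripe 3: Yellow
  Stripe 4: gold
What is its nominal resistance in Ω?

Brown → 1 (first significant figure)
Orange → 3 (second significant figure)
Yellow → ×10^4 multiplier
13 × 10000 = 130000 Ω

130000 Ω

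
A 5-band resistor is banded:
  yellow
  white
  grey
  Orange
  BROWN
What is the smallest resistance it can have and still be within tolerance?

493020 Ω

Yellow → 4 (first significant figure)
White → 9 (second significant figure)
Grey → 8 (third significant figure)
Orange → ×10^3 multiplier
Brown → ±1% tolerance
498 × 1000 = 498000 Ω
Smallest = 498000 × (1 − 1/100) = 493020 Ω.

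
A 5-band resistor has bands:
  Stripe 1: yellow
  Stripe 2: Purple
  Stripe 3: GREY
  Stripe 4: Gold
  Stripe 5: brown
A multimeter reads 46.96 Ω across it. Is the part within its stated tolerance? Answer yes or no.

no

Yellow → 4 (first significant figure)
Violet → 7 (second significant figure)
Grey → 8 (third significant figure)
Gold → ×0.1 multiplier
Brown → ±1% tolerance
478 × 0.1 = 47.8 Ω
Allowed range: 47.322 Ω to 48.278 Ω.
46.96 Ω lies outside that range.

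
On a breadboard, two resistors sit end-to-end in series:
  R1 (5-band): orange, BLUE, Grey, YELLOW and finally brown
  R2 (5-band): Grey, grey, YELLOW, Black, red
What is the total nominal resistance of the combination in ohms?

R1: orange, blue, grey → 368; yellow ×10^4 → 3680000 Ω.
R2: grey, grey, yellow → 884; black ×1 → 884 Ω.
Series: 3680000 + 884 = 3680884 Ω.

3680884 Ω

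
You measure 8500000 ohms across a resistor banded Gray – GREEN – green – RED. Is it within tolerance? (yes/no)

Grey → 8 (first significant figure)
Green → 5 (second significant figure)
Green → ×10^5 multiplier
Red → ±2% tolerance
85 × 100000 = 8500000 Ω
Allowed range: 8330000 Ω to 8670000 Ω.
8500000 ohms lies inside that range.

yes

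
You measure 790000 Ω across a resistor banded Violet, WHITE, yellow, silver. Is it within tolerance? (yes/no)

yes

Violet → 7 (first significant figure)
White → 9 (second significant figure)
Yellow → ×10^4 multiplier
Silver → ±10% tolerance
79 × 10000 = 790000 Ω
Allowed range: 711000 Ω to 869000 Ω.
790000 Ω lies inside that range.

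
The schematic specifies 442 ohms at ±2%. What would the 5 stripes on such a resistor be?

yellow, yellow, red, black, red

442 Ω = 442 × 10^0.
4 → yellow
4 → yellow
2 → red
Multiplier 10^0 → black.
±2% tolerance → red.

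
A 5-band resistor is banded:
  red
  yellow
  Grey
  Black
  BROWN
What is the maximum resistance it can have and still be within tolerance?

Red → 2 (first significant figure)
Yellow → 4 (second significant figure)
Grey → 8 (third significant figure)
Black → ×1 multiplier
Brown → ±1% tolerance
248 × 1 = 248 Ω
Maximum = 248 × (1 + 1/100) = 250.48 Ω.

250.48 Ω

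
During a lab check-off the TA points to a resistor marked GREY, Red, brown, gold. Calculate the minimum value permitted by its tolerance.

Grey → 8 (first significant figure)
Red → 2 (second significant figure)
Brown → ×10 multiplier
Gold → ±5% tolerance
82 × 10 = 820 Ω
Minimum = 820 × (1 − 5/100) = 779 Ω.

779 Ω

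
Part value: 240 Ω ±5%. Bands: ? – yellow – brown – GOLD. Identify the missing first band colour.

240 Ω = 24 × 10^1.
The first band gives digit 2 of the significand, and 2 is red.

red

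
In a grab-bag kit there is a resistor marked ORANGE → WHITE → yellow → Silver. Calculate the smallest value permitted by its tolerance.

351000 Ω

Orange → 3 (first significant figure)
White → 9 (second significant figure)
Yellow → ×10^4 multiplier
Silver → ±10% tolerance
39 × 10000 = 390000 Ω
Smallest = 390000 × (1 − 10/100) = 351000 Ω.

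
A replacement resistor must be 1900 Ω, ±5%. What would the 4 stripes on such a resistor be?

1900 Ω = 19 × 10^2.
1 → brown
9 → white
Multiplier 10^2 → red.
±5% tolerance → gold.

brown, white, red, gold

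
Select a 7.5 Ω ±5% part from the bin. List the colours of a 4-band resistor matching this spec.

7.5 Ω = 75 × 10^-1.
7 → violet
5 → green
Multiplier 10^-1 → gold.
±5% tolerance → gold.

violet, green, gold, gold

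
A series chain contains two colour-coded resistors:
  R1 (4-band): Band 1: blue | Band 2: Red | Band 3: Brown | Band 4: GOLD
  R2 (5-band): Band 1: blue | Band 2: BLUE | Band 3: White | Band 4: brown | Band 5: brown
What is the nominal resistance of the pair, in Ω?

7310 Ω

R1: blue, red → 62; brown ×10 → 620 Ω.
R2: blue, blue, white → 669; brown ×10 → 6690 Ω.
Series: 620 + 6690 = 7310 Ω.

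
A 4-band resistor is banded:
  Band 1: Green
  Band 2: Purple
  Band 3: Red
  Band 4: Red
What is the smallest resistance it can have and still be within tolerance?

Green → 5 (first significant figure)
Violet → 7 (second significant figure)
Red → ×10^2 multiplier
Red → ±2% tolerance
57 × 100 = 5700 Ω
Smallest = 5700 × (1 − 2/100) = 5586 Ω.

5586 Ω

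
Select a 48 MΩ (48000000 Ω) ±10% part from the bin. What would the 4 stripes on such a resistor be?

48000000 Ω = 48 × 10^6.
4 → yellow
8 → grey
Multiplier 10^6 → blue.
±10% tolerance → silver.

yellow, grey, blue, silver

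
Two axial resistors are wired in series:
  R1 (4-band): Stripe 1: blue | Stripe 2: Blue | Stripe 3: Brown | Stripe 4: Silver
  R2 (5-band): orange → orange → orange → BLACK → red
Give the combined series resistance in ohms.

R1: blue, blue → 66; brown ×10 → 660 Ω.
R2: orange, orange, orange → 333; black ×1 → 333 Ω.
Series: 660 + 333 = 993 Ω.

993 Ω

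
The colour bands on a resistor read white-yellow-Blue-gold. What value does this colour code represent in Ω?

94000000 Ω

White → 9 (first significant figure)
Yellow → 4 (second significant figure)
Blue → ×10^6 multiplier
94 × 1000000 = 94000000 Ω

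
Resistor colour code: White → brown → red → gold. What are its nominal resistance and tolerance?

White → 9 (first significant figure)
Brown → 1 (second significant figure)
Red → ×10^2 multiplier
Gold → ±5% tolerance
91 × 100 = 9100 Ω

9100 Ω ±5%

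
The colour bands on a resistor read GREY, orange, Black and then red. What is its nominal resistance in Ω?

Grey → 8 (first significant figure)
Orange → 3 (second significant figure)
Black → ×1 multiplier
83 × 1 = 83 Ω

83 Ω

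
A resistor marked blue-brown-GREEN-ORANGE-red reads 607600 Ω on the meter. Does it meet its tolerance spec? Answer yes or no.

yes

Blue → 6 (first significant figure)
Brown → 1 (second significant figure)
Green → 5 (third significant figure)
Orange → ×10^3 multiplier
Red → ±2% tolerance
615 × 1000 = 615000 Ω
Allowed range: 602700 Ω to 627300 Ω.
607600 Ω lies inside that range.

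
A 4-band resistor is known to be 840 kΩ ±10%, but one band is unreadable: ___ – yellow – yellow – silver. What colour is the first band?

840000 Ω = 84 × 10^4.
The first band gives digit 8 of the significand, and 8 is grey.

grey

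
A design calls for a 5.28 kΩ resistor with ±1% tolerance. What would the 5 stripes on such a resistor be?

5280 Ω = 528 × 10^1.
5 → green
2 → red
8 → grey
Multiplier 10^1 → brown.
±1% tolerance → brown.

green, red, grey, brown, brown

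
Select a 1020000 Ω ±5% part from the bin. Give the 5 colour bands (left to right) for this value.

brown, black, red, yellow, gold

1020000 Ω = 102 × 10^4.
1 → brown
0 → black
2 → red
Multiplier 10^4 → yellow.
±5% tolerance → gold.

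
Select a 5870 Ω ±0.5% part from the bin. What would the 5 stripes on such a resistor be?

5870 Ω = 587 × 10^1.
5 → green
8 → grey
7 → violet
Multiplier 10^1 → brown.
±0.5% tolerance → green.

green, grey, violet, brown, green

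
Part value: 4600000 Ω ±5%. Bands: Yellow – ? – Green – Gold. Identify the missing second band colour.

blue

4600000 Ω = 46 × 10^5.
The second band gives digit 6 of the significand, and 6 is blue.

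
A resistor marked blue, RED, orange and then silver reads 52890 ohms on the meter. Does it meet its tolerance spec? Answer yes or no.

Blue → 6 (first significant figure)
Red → 2 (second significant figure)
Orange → ×10^3 multiplier
Silver → ±10% tolerance
62 × 1000 = 62000 Ω
Allowed range: 55800 Ω to 68200 Ω.
52890 ohms lies outside that range.

no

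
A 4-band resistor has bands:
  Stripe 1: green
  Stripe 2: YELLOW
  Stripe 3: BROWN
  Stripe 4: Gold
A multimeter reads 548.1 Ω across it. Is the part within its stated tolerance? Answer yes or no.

Green → 5 (first significant figure)
Yellow → 4 (second significant figure)
Brown → ×10 multiplier
Gold → ±5% tolerance
54 × 10 = 540 Ω
Allowed range: 513 Ω to 567 Ω.
548.1 Ω lies inside that range.

yes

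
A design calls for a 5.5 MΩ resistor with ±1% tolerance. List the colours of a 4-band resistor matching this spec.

green, green, green, brown

5500000 Ω = 55 × 10^5.
5 → green
5 → green
Multiplier 10^5 → green.
±1% tolerance → brown.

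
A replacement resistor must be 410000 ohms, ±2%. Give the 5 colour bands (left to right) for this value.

yellow, brown, black, orange, red

410000 Ω = 410 × 10^3.
4 → yellow
1 → brown
0 → black
Multiplier 10^3 → orange.
±2% tolerance → red.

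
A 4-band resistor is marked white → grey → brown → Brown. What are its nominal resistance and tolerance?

White → 9 (first significant figure)
Grey → 8 (second significant figure)
Brown → ×10 multiplier
Brown → ±1% tolerance
98 × 10 = 980 Ω

980 Ω ±1%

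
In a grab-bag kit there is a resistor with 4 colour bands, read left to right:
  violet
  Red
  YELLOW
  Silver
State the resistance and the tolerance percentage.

720000 Ω ±10%

Violet → 7 (first significant figure)
Red → 2 (second significant figure)
Yellow → ×10^4 multiplier
Silver → ±10% tolerance
72 × 10000 = 720000 Ω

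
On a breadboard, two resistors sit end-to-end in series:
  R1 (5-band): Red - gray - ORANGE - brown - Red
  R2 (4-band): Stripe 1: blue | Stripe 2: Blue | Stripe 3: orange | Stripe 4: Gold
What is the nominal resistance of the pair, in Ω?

R1: red, grey, orange → 283; brown ×10 → 2830 Ω.
R2: blue, blue → 66; orange ×10^3 → 66000 Ω.
Series: 2830 + 66000 = 68830 Ω.

68830 Ω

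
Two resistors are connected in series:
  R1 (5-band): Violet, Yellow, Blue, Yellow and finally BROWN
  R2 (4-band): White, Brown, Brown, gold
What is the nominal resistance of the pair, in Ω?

R1: violet, yellow, blue → 746; yellow ×10^4 → 7460000 Ω.
R2: white, brown → 91; brown ×10 → 910 Ω.
Series: 7460000 + 910 = 7460910 Ω.

7460910 Ω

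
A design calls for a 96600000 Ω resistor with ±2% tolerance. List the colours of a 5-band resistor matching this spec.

96600000 Ω = 966 × 10^5.
9 → white
6 → blue
6 → blue
Multiplier 10^5 → green.
±2% tolerance → red.

white, blue, blue, green, red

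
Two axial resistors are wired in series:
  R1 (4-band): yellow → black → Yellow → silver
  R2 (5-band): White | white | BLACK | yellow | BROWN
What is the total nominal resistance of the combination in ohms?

R1: yellow, black → 40; yellow ×10^4 → 400000 Ω.
R2: white, white, black → 990; yellow ×10^4 → 9900000 Ω.
Series: 400000 + 9900000 = 10300000 Ω.

10300000 Ω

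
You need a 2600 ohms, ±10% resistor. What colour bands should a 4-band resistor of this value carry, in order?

red, blue, red, silver

2600 Ω = 26 × 10^2.
2 → red
6 → blue
Multiplier 10^2 → red.
±10% tolerance → silver.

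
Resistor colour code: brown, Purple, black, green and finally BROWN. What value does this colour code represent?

17000000 Ω

Brown → 1 (first significant figure)
Violet → 7 (second significant figure)
Black → 0 (third significant figure)
Green → ×10^5 multiplier
170 × 100000 = 17000000 Ω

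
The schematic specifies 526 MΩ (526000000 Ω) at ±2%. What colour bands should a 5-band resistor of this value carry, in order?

526000000 Ω = 526 × 10^6.
5 → green
2 → red
6 → blue
Multiplier 10^6 → blue.
±2% tolerance → red.

green, red, blue, blue, red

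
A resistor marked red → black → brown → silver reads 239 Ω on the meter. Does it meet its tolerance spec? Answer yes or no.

no

Red → 2 (first significant figure)
Black → 0 (second significant figure)
Brown → ×10 multiplier
Silver → ±10% tolerance
20 × 10 = 200 Ω
Allowed range: 180 Ω to 220 Ω.
239 Ω lies outside that range.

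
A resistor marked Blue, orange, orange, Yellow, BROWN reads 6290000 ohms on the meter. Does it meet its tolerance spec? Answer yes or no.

yes

Blue → 6 (first significant figure)
Orange → 3 (second significant figure)
Orange → 3 (third significant figure)
Yellow → ×10^4 multiplier
Brown → ±1% tolerance
633 × 10000 = 6330000 Ω
Allowed range: 6266700 Ω to 6393300 Ω.
6290000 ohms lies inside that range.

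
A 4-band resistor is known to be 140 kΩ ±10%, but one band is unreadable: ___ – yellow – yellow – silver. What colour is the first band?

140000 Ω = 14 × 10^4.
The first band gives digit 1 of the significand, and 1 is brown.

brown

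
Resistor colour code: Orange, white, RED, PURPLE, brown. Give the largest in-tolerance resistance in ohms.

3959200000 Ω

Orange → 3 (first significant figure)
White → 9 (second significant figure)
Red → 2 (third significant figure)
Violet → ×10^7 multiplier
Brown → ±1% tolerance
392 × 10000000 = 3920000000 Ω
Largest = 3920000000 × (1 + 1/100) = 3959200000 Ω.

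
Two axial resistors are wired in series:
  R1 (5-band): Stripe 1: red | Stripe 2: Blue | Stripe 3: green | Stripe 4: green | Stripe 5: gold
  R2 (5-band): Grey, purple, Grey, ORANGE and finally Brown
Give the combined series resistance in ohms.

27378000 Ω

R1: red, blue, green → 265; green ×10^5 → 26500000 Ω.
R2: grey, violet, grey → 878; orange ×10^3 → 878000 Ω.
Series: 26500000 + 878000 = 27378000 Ω.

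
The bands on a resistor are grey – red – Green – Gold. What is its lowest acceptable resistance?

7790000 Ω

Grey → 8 (first significant figure)
Red → 2 (second significant figure)
Green → ×10^5 multiplier
Gold → ±5% tolerance
82 × 100000 = 8200000 Ω
Lowest = 8200000 × (1 − 5/100) = 7790000 Ω.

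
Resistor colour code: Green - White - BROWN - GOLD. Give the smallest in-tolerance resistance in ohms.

560.5 Ω

Green → 5 (first significant figure)
White → 9 (second significant figure)
Brown → ×10 multiplier
Gold → ±5% tolerance
59 × 10 = 590 Ω
Smallest = 590 × (1 − 5/100) = 560.5 Ω.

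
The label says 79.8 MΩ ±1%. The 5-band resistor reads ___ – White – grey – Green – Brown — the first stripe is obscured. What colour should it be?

79800000 Ω = 798 × 10^5.
The first band gives digit 7 of the significand, and 7 is violet.

violet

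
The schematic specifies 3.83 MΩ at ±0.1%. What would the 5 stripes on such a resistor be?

orange, grey, orange, yellow, violet

3830000 Ω = 383 × 10^4.
3 → orange
8 → grey
3 → orange
Multiplier 10^4 → yellow.
±0.1% tolerance → violet.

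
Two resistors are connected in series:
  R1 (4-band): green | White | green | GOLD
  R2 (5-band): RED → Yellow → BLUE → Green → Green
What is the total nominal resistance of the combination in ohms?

30500000 Ω

R1: green, white → 59; green ×10^5 → 5900000 Ω.
R2: red, yellow, blue → 246; green ×10^5 → 24600000 Ω.
Series: 5900000 + 24600000 = 30500000 Ω.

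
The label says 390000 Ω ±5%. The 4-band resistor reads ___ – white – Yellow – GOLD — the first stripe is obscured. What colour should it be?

390000 Ω = 39 × 10^4.
The first band gives digit 3 of the significand, and 3 is orange.

orange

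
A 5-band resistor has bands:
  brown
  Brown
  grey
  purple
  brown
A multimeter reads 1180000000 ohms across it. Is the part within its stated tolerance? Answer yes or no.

yes

Brown → 1 (first significant figure)
Brown → 1 (second significant figure)
Grey → 8 (third significant figure)
Violet → ×10^7 multiplier
Brown → ±1% tolerance
118 × 10000000 = 1180000000 Ω
Allowed range: 1168200000 Ω to 1191800000 Ω.
1180000000 ohms lies inside that range.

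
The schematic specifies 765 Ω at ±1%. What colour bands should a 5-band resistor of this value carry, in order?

765 Ω = 765 × 10^0.
7 → violet
6 → blue
5 → green
Multiplier 10^0 → black.
±1% tolerance → brown.

violet, blue, green, black, brown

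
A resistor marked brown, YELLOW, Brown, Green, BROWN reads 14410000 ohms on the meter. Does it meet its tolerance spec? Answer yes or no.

Brown → 1 (first significant figure)
Yellow → 4 (second significant figure)
Brown → 1 (third significant figure)
Green → ×10^5 multiplier
Brown → ±1% tolerance
141 × 100000 = 14100000 Ω
Allowed range: 13959000 Ω to 14241000 Ω.
14410000 ohms lies outside that range.

no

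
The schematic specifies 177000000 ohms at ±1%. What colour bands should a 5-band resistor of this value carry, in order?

brown, violet, violet, blue, brown

177000000 Ω = 177 × 10^6.
1 → brown
7 → violet
7 → violet
Multiplier 10^6 → blue.
±1% tolerance → brown.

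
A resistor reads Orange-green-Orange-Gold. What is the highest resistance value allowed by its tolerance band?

36750 Ω

Orange → 3 (first significant figure)
Green → 5 (second significant figure)
Orange → ×10^3 multiplier
Gold → ±5% tolerance
35 × 1000 = 35000 Ω
Highest = 35000 × (1 + 5/100) = 36750 Ω.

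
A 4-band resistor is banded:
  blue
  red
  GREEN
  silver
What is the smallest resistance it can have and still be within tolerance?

5580000 Ω

Blue → 6 (first significant figure)
Red → 2 (second significant figure)
Green → ×10^5 multiplier
Silver → ±10% tolerance
62 × 100000 = 6200000 Ω
Smallest = 6200000 × (1 − 10/100) = 5580000 Ω.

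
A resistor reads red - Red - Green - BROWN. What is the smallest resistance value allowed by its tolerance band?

Red → 2 (first significant figure)
Red → 2 (second significant figure)
Green → ×10^5 multiplier
Brown → ±1% tolerance
22 × 100000 = 2200000 Ω
Smallest = 2200000 × (1 − 1/100) = 2178000 Ω.

2178000 Ω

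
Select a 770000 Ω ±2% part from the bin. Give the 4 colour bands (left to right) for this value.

violet, violet, yellow, red

770000 Ω = 77 × 10^4.
7 → violet
7 → violet
Multiplier 10^4 → yellow.
±2% tolerance → red.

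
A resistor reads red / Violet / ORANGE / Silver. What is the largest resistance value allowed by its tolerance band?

Red → 2 (first significant figure)
Violet → 7 (second significant figure)
Orange → ×10^3 multiplier
Silver → ±10% tolerance
27 × 1000 = 27000 Ω
Largest = 27000 × (1 + 10/100) = 29700 Ω.

29700 Ω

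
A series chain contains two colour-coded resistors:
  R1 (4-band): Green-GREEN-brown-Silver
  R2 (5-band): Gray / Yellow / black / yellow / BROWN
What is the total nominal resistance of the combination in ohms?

R1: green, green → 55; brown ×10 → 550 Ω.
R2: grey, yellow, black → 840; yellow ×10^4 → 8400000 Ω.
Series: 550 + 8400000 = 8400550 Ω.

8400550 Ω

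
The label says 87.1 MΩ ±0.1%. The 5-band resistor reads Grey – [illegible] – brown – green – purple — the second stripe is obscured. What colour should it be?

violet

87100000 Ω = 871 × 10^5.
The second band gives digit 7 of the significand, and 7 is violet.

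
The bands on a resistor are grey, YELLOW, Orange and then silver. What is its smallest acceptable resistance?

Grey → 8 (first significant figure)
Yellow → 4 (second significant figure)
Orange → ×10^3 multiplier
Silver → ±10% tolerance
84 × 1000 = 84000 Ω
Smallest = 84000 × (1 − 10/100) = 75600 Ω.

75600 Ω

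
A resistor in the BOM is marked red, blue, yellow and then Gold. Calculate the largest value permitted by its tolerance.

Red → 2 (first significant figure)
Blue → 6 (second significant figure)
Yellow → ×10^4 multiplier
Gold → ±5% tolerance
26 × 10000 = 260000 Ω
Largest = 260000 × (1 + 5/100) = 273000 Ω.

273000 Ω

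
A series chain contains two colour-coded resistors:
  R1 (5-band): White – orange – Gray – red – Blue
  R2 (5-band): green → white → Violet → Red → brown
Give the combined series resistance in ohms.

153500 Ω

R1: white, orange, grey → 938; red ×10^2 → 93800 Ω.
R2: green, white, violet → 597; red ×10^2 → 59700 Ω.
Series: 93800 + 59700 = 153500 Ω.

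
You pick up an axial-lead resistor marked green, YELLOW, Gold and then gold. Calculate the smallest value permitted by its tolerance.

Green → 5 (first significant figure)
Yellow → 4 (second significant figure)
Gold → ×0.1 multiplier
Gold → ±5% tolerance
54 × 0.1 = 5.4 Ω
Smallest = 5.4 × (1 − 5/100) = 5.13 Ω.

5.13 Ω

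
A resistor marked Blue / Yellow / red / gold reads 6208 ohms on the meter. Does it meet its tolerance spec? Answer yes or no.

yes

Blue → 6 (first significant figure)
Yellow → 4 (second significant figure)
Red → ×10^2 multiplier
Gold → ±5% tolerance
64 × 100 = 6400 Ω
Allowed range: 6080 Ω to 6720 Ω.
6208 ohms lies inside that range.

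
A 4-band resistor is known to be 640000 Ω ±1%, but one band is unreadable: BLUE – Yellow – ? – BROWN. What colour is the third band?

yellow

640000 Ω = 64 × 10^4.
The third band is the multiplier, 10^4, which is yellow.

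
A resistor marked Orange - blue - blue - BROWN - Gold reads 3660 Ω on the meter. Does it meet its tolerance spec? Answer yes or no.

yes

Orange → 3 (first significant figure)
Blue → 6 (second significant figure)
Blue → 6 (third significant figure)
Brown → ×10 multiplier
Gold → ±5% tolerance
366 × 10 = 3660 Ω
Allowed range: 3477 Ω to 3843 Ω.
3660 Ω lies inside that range.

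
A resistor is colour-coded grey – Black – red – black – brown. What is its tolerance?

±1%

The last band, brown, is the tolerance band.
Brown corresponds to ±1%.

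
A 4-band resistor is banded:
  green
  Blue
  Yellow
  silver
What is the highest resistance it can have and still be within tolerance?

Green → 5 (first significant figure)
Blue → 6 (second significant figure)
Yellow → ×10^4 multiplier
Silver → ±10% tolerance
56 × 10000 = 560000 Ω
Highest = 560000 × (1 + 10/100) = 616000 Ω.

616000 Ω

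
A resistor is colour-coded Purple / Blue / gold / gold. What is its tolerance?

±5%

The last band, gold, is the tolerance band.
Gold corresponds to ±5%.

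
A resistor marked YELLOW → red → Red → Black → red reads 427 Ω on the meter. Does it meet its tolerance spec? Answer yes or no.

yes

Yellow → 4 (first significant figure)
Red → 2 (second significant figure)
Red → 2 (third significant figure)
Black → ×1 multiplier
Red → ±2% tolerance
422 × 1 = 422 Ω
Allowed range: 413.56 Ω to 430.44 Ω.
427 Ω lies inside that range.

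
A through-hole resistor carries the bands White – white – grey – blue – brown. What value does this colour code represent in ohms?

998000000 Ω

White → 9 (first significant figure)
White → 9 (second significant figure)
Grey → 8 (third significant figure)
Blue → ×10^6 multiplier
998 × 1000000 = 998000000 Ω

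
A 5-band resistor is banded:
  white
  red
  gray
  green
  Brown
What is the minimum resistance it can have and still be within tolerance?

91872000 Ω

White → 9 (first significant figure)
Red → 2 (second significant figure)
Grey → 8 (third significant figure)
Green → ×10^5 multiplier
Brown → ±1% tolerance
928 × 100000 = 92800000 Ω
Minimum = 92800000 × (1 − 1/100) = 91872000 Ω.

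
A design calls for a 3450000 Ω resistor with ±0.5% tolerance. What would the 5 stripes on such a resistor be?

3450000 Ω = 345 × 10^4.
3 → orange
4 → yellow
5 → green
Multiplier 10^4 → yellow.
±0.5% tolerance → green.

orange, yellow, green, yellow, green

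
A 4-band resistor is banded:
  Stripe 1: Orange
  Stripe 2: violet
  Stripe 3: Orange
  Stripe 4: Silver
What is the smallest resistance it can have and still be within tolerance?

33300 Ω

Orange → 3 (first significant figure)
Violet → 7 (second significant figure)
Orange → ×10^3 multiplier
Silver → ±10% tolerance
37 × 1000 = 37000 Ω
Smallest = 37000 × (1 − 10/100) = 33300 Ω.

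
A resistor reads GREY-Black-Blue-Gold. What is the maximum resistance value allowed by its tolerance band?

Grey → 8 (first significant figure)
Black → 0 (second significant figure)
Blue → ×10^6 multiplier
Gold → ±5% tolerance
80 × 1000000 = 80000000 Ω
Maximum = 80000000 × (1 + 5/100) = 84000000 Ω.

84000000 Ω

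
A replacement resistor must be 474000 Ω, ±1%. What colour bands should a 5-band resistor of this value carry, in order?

474000 Ω = 474 × 10^3.
4 → yellow
7 → violet
4 → yellow
Multiplier 10^3 → orange.
±1% tolerance → brown.

yellow, violet, yellow, orange, brown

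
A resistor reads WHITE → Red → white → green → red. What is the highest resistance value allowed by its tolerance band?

94758000 Ω

White → 9 (first significant figure)
Red → 2 (second significant figure)
White → 9 (third significant figure)
Green → ×10^5 multiplier
Red → ±2% tolerance
929 × 100000 = 92900000 Ω
Highest = 92900000 × (1 + 2/100) = 94758000 Ω.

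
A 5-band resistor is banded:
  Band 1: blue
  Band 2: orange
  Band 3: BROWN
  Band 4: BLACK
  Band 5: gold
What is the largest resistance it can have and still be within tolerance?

662.55 Ω

Blue → 6 (first significant figure)
Orange → 3 (second significant figure)
Brown → 1 (third significant figure)
Black → ×1 multiplier
Gold → ±5% tolerance
631 × 1 = 631 Ω
Largest = 631 × (1 + 5/100) = 662.55 Ω.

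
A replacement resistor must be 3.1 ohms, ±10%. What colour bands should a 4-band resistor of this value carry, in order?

3.1 Ω = 31 × 10^-1.
3 → orange
1 → brown
Multiplier 10^-1 → gold.
±10% tolerance → silver.

orange, brown, gold, silver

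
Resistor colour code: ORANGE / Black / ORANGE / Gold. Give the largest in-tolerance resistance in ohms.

Orange → 3 (first significant figure)
Black → 0 (second significant figure)
Orange → ×10^3 multiplier
Gold → ±5% tolerance
30 × 1000 = 30000 Ω
Largest = 30000 × (1 + 5/100) = 31500 Ω.

31500 Ω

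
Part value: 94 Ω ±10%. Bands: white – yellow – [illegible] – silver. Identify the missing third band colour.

black

94 Ω = 94 × 10^0.
The third band is the multiplier, 10^0, which is black.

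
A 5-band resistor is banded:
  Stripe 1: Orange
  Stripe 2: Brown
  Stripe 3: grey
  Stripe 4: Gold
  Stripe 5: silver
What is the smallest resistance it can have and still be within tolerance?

28.62 Ω

Orange → 3 (first significant figure)
Brown → 1 (second significant figure)
Grey → 8 (third significant figure)
Gold → ×0.1 multiplier
Silver → ±10% tolerance
318 × 0.1 = 31.8 Ω
Smallest = 31.8 × (1 − 10/100) = 28.62 Ω.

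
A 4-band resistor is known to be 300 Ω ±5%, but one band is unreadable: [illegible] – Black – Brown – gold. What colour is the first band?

300 Ω = 30 × 10^1.
The first band gives digit 3 of the significand, and 3 is orange.

orange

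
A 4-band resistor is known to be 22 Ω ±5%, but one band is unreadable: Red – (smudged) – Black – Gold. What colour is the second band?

22 Ω = 22 × 10^0.
The second band gives digit 2 of the significand, and 2 is red.

red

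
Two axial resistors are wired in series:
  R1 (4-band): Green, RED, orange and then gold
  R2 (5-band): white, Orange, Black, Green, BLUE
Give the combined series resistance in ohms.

93052000 Ω

R1: green, red → 52; orange ×10^3 → 52000 Ω.
R2: white, orange, black → 930; green ×10^5 → 93000000 Ω.
Series: 52000 + 93000000 = 93052000 Ω.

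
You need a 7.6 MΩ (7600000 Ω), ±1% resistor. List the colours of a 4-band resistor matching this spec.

7600000 Ω = 76 × 10^5.
7 → violet
6 → blue
Multiplier 10^5 → green.
±1% tolerance → brown.

violet, blue, green, brown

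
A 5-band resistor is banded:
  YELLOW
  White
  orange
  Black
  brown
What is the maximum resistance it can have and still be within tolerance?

497.93 Ω

Yellow → 4 (first significant figure)
White → 9 (second significant figure)
Orange → 3 (third significant figure)
Black → ×1 multiplier
Brown → ±1% tolerance
493 × 1 = 493 Ω
Maximum = 493 × (1 + 1/100) = 497.93 Ω.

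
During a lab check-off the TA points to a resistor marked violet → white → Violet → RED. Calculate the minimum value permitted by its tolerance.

Violet → 7 (first significant figure)
White → 9 (second significant figure)
Violet → ×10^7 multiplier
Red → ±2% tolerance
79 × 10000000 = 790000000 Ω
Minimum = 790000000 × (1 − 2/100) = 774200000 Ω.

774200000 Ω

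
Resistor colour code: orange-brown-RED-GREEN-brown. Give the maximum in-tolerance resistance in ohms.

31512000 Ω

Orange → 3 (first significant figure)
Brown → 1 (second significant figure)
Red → 2 (third significant figure)
Green → ×10^5 multiplier
Brown → ±1% tolerance
312 × 100000 = 31200000 Ω
Maximum = 31200000 × (1 + 1/100) = 31512000 Ω.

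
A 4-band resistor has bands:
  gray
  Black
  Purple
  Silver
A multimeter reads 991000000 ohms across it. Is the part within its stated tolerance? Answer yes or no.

no

Grey → 8 (first significant figure)
Black → 0 (second significant figure)
Violet → ×10^7 multiplier
Silver → ±10% tolerance
80 × 10000000 = 800000000 Ω
Allowed range: 720000000 Ω to 880000000 Ω.
991000000 ohms lies outside that range.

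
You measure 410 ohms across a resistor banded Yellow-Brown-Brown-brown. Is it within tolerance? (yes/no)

yes

Yellow → 4 (first significant figure)
Brown → 1 (second significant figure)
Brown → ×10 multiplier
Brown → ±1% tolerance
41 × 10 = 410 Ω
Allowed range: 405.9 Ω to 414.1 Ω.
410 ohms lies inside that range.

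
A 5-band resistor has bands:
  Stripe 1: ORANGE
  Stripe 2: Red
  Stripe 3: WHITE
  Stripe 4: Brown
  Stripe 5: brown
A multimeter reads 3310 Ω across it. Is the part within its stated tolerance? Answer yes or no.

yes

Orange → 3 (first significant figure)
Red → 2 (second significant figure)
White → 9 (third significant figure)
Brown → ×10 multiplier
Brown → ±1% tolerance
329 × 10 = 3290 Ω
Allowed range: 3257.1 Ω to 3322.9 Ω.
3310 Ω lies inside that range.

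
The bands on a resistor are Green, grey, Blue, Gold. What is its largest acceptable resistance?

Green → 5 (first significant figure)
Grey → 8 (second significant figure)
Blue → ×10^6 multiplier
Gold → ±5% tolerance
58 × 1000000 = 58000000 Ω
Largest = 58000000 × (1 + 5/100) = 60900000 Ω.

60900000 Ω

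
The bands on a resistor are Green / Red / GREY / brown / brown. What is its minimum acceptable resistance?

Green → 5 (first significant figure)
Red → 2 (second significant figure)
Grey → 8 (third significant figure)
Brown → ×10 multiplier
Brown → ±1% tolerance
528 × 10 = 5280 Ω
Minimum = 5280 × (1 − 1/100) = 5227.2 Ω.

5227.2 Ω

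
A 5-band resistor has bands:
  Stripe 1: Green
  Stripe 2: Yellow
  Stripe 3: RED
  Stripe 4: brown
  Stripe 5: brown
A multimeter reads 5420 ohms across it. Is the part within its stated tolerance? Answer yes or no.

yes

Green → 5 (first significant figure)
Yellow → 4 (second significant figure)
Red → 2 (third significant figure)
Brown → ×10 multiplier
Brown → ±1% tolerance
542 × 10 = 5420 Ω
Allowed range: 5365.8 Ω to 5474.2 Ω.
5420 ohms lies inside that range.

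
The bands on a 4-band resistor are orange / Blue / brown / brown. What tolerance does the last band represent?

The last band, brown, is the tolerance band.
Brown corresponds to ±1%.

±1%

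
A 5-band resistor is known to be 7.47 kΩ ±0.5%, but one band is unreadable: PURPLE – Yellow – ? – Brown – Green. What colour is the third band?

violet

7470 Ω = 747 × 10^1.
The third band gives digit 7 of the significand, and 7 is violet.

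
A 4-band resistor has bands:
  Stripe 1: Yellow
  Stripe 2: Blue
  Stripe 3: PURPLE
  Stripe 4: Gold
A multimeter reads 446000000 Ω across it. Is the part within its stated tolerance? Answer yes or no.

Yellow → 4 (first significant figure)
Blue → 6 (second significant figure)
Violet → ×10^7 multiplier
Gold → ±5% tolerance
46 × 10000000 = 460000000 Ω
Allowed range: 437000000 Ω to 483000000 Ω.
446000000 Ω lies inside that range.

yes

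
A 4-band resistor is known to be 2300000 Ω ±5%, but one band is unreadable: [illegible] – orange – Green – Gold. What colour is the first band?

red

2300000 Ω = 23 × 10^5.
The first band gives digit 2 of the significand, and 2 is red.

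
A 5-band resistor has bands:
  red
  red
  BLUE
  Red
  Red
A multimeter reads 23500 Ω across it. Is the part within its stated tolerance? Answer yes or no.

Red → 2 (first significant figure)
Red → 2 (second significant figure)
Blue → 6 (third significant figure)
Red → ×10^2 multiplier
Red → ±2% tolerance
226 × 100 = 22600 Ω
Allowed range: 22148 Ω to 23052 Ω.
23500 Ω lies outside that range.

no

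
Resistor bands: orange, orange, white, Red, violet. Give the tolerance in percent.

±0.1%

The last band, violet, is the tolerance band.
Violet corresponds to ±0.1%.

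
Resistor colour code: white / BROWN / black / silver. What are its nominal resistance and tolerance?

91 Ω ±10%

White → 9 (first significant figure)
Brown → 1 (second significant figure)
Black → ×1 multiplier
Silver → ±10% tolerance
91 × 1 = 91 Ω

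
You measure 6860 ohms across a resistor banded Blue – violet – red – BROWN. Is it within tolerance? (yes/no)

no

Blue → 6 (first significant figure)
Violet → 7 (second significant figure)
Red → ×10^2 multiplier
Brown → ±1% tolerance
67 × 100 = 6700 Ω
Allowed range: 6633 Ω to 6767 Ω.
6860 ohms lies outside that range.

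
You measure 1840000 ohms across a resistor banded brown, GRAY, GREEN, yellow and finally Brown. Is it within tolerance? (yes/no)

yes

Brown → 1 (first significant figure)
Grey → 8 (second significant figure)
Green → 5 (third significant figure)
Yellow → ×10^4 multiplier
Brown → ±1% tolerance
185 × 10000 = 1850000 Ω
Allowed range: 1831500 Ω to 1868500 Ω.
1840000 ohms lies inside that range.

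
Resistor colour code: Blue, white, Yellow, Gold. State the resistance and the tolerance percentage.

Blue → 6 (first significant figure)
White → 9 (second significant figure)
Yellow → ×10^4 multiplier
Gold → ±5% tolerance
69 × 10000 = 690000 Ω

690000 Ω ±5%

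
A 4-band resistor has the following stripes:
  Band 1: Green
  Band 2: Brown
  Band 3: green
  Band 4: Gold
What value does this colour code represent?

5100000 Ω

Green → 5 (first significant figure)
Brown → 1 (second significant figure)
Green → ×10^5 multiplier
51 × 100000 = 5100000 Ω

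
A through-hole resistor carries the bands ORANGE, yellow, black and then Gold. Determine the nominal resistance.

Orange → 3 (first significant figure)
Yellow → 4 (second significant figure)
Black → ×1 multiplier
34 × 1 = 34 Ω

34 Ω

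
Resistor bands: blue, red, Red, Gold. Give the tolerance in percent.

The last band, gold, is the tolerance band.
Gold corresponds to ±5%.

±5%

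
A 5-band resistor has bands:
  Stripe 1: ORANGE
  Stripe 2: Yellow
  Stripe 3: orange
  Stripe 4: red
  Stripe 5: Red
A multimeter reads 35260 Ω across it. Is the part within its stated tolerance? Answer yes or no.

no

Orange → 3 (first significant figure)
Yellow → 4 (second significant figure)
Orange → 3 (third significant figure)
Red → ×10^2 multiplier
Red → ±2% tolerance
343 × 100 = 34300 Ω
Allowed range: 33614 Ω to 34986 Ω.
35260 Ω lies outside that range.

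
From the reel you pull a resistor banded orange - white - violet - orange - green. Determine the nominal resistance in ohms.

Orange → 3 (first significant figure)
White → 9 (second significant figure)
Violet → 7 (third significant figure)
Orange → ×10^3 multiplier
397 × 1000 = 397000 Ω

397000 Ω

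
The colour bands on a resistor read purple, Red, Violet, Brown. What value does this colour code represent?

720000000 Ω

Violet → 7 (first significant figure)
Red → 2 (second significant figure)
Violet → ×10^7 multiplier
72 × 10000000 = 720000000 Ω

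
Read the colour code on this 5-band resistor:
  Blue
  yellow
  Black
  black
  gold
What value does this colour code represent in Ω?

640 Ω

Blue → 6 (first significant figure)
Yellow → 4 (second significant figure)
Black → 0 (third significant figure)
Black → ×1 multiplier
640 × 1 = 640 Ω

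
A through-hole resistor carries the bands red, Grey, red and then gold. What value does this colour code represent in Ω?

2800 Ω

Red → 2 (first significant figure)
Grey → 8 (second significant figure)
Red → ×10^2 multiplier
28 × 100 = 2800 Ω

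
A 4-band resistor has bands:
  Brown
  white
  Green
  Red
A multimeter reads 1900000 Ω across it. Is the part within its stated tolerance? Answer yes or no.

yes

Brown → 1 (first significant figure)
White → 9 (second significant figure)
Green → ×10^5 multiplier
Red → ±2% tolerance
19 × 100000 = 1900000 Ω
Allowed range: 1862000 Ω to 1938000 Ω.
1900000 Ω lies inside that range.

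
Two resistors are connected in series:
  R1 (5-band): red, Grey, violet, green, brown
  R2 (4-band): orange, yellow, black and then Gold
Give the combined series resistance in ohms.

28700034 Ω

R1: red, grey, violet → 287; green ×10^5 → 28700000 Ω.
R2: orange, yellow → 34; black ×1 → 34 Ω.
Series: 28700000 + 34 = 28700034 Ω.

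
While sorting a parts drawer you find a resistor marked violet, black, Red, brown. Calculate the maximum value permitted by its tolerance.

7070 Ω

Violet → 7 (first significant figure)
Black → 0 (second significant figure)
Red → ×10^2 multiplier
Brown → ±1% tolerance
70 × 100 = 7000 Ω
Maximum = 7000 × (1 + 1/100) = 7070 Ω.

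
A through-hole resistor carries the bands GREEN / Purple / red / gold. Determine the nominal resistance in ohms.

Green → 5 (first significant figure)
Violet → 7 (second significant figure)
Red → ×10^2 multiplier
57 × 100 = 5700 Ω

5700 Ω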